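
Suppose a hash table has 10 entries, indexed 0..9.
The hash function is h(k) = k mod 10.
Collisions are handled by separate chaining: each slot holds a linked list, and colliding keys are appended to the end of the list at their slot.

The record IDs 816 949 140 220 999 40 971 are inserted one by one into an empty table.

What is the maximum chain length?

Insert 816: h=6, bucket 6 empty -> new chain.
Insert 949: h=9, bucket 9 empty -> new chain.
Insert 140: h=0, bucket 0 empty -> new chain.
Insert 220: h=0, bucket 0 nonempty -> append to chain.
Insert 999: h=9, bucket 9 nonempty -> append to chain.
Insert 40: h=0, bucket 0 nonempty -> append to chain.
Insert 971: h=1, bucket 1 empty -> new chain.
Final buckets:
0: 140 -> 220 -> 40
1: 971
2: -
3: -
4: -
5: -
6: 816
7: -
8: -
9: 949 -> 999

3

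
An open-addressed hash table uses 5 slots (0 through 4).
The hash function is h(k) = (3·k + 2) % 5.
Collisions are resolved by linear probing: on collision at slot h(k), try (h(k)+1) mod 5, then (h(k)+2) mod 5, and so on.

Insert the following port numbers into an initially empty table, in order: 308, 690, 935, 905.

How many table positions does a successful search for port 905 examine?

308: h=1 → slot 1
690: h=2 → slot 2
935: h=2, probe 2,3 → slot 3
905: h=2, probe 2,3,4 → slot 4
Table: [-, 308, 690, 935, 905]
Lookup 905: h=2, probe 2,3,4 → found at 4.

3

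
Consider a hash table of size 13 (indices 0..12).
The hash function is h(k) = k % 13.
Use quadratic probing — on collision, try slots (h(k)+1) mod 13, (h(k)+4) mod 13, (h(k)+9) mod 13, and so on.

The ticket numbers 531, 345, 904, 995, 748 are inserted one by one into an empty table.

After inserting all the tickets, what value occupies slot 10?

748

531 hashes to 11; slot 11 is free => place at 11.
345 hashes to 7; slot 7 is free => place at 7.
904 hashes to 7; 7 taken => place at 8.
995 hashes to 7; 7,8,11 taken => place at 3.
748 hashes to 7; 7,8,11,3 taken => place at 10.
Table: [., ., ., 995, ., ., ., 345, 904, ., 748, 531, .]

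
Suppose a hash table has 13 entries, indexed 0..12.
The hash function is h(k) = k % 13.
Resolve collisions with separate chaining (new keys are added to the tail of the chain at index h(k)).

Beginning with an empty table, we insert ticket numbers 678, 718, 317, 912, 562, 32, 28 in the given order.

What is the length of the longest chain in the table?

Insert 678: h=2, bucket 2 empty -> new chain.
Insert 718: h=3, bucket 3 empty -> new chain.
Insert 317: h=5, bucket 5 empty -> new chain.
Insert 912: h=2, bucket 2 nonempty -> append to chain.
Insert 562: h=3, bucket 3 nonempty -> append to chain.
Insert 32: h=6, bucket 6 empty -> new chain.
Insert 28: h=2, bucket 2 nonempty -> append to chain.
Final buckets:
0: _
1: _
2: 678 -> 912 -> 28
3: 718 -> 562
4: _
5: 317
6: 32
7: _
8: _
9: _
10: _
11: _
12: _

3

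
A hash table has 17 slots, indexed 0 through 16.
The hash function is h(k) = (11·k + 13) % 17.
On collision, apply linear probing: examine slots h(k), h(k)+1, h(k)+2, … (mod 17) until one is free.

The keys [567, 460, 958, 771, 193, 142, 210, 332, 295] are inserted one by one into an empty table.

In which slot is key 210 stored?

567: h=11 → slot 11
460: h=7 → slot 7
958: h=11, probe 11,12 → slot 12
771: h=11, probe 11,12,13 → slot 13
193: h=11, probe 11,12,13,14 → slot 14
142: h=11, probe 11,12,13,14,15 → slot 15
210: h=11, probe 11,12,13,14,15,16 → slot 16
332: h=10 → slot 10
295: h=11, probe 11,12,13,14,15,16,0 → slot 0
Table: [295, -, -, -, -, -, -, 460, -, -, 332, 567, 958, 771, 193, 142, 210]

16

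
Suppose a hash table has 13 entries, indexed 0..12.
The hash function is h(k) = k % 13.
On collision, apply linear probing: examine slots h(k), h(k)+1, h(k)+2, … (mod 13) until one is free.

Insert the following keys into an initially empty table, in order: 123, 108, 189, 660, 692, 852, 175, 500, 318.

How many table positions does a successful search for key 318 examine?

7

123 hashes to 6; slot 6 is free -> place at 6.
108 hashes to 4; slot 4 is free -> place at 4.
189 hashes to 7; slot 7 is free -> place at 7.
660 hashes to 10; slot 10 is free -> place at 10.
692 hashes to 3; slot 3 is free -> place at 3.
852 hashes to 7; 7 taken -> place at 8.
175 hashes to 6; 6,7,8 taken -> place at 9.
500 hashes to 6; 6,7,8,9,10 taken -> place at 11.
318 hashes to 6; 6,7,8,9,10,11 taken -> place at 12.
Table: [., ., ., 692, 108, ., 123, 189, 852, 175, 660, 500, 318]
Lookup 318: h=6, probe 6,7,8,9,10,11,12 → found at 12.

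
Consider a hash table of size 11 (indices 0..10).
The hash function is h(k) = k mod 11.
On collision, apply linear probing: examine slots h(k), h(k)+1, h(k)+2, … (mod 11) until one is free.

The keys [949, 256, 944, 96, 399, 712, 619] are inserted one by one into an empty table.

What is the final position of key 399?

5

Insert 949: h=3, slot 3 empty => index 3.
Insert 256: h=3, slot 3 occupied => index 4.
Insert 944: h=9, slot 9 empty => index 9.
Insert 96: h=8, slot 8 empty => index 8.
Insert 399: h=3, slots 3,4 occupied => index 5.
Insert 712: h=8, slots 8,9 occupied => index 10.
Insert 619: h=3, slots 3,4,5 occupied => index 6.
Table: [., ., ., 949, 256, 399, 619, ., 96, 944, 712]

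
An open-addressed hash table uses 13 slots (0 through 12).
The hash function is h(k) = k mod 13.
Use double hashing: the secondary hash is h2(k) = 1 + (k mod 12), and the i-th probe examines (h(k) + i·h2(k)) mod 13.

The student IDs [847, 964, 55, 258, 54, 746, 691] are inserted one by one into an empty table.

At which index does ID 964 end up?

Insert 847: h=2, slot 2 empty -> index 2.
Insert 964: h=2, h2=5, slot 2 occupied -> index 7.
Insert 55: h=3, slot 3 empty -> index 3.
Insert 258: h=11, slot 11 empty -> index 11.
Insert 54: h=2, h2=7, slot 2 occupied -> index 9.
Insert 746: h=5, slot 5 empty -> index 5.
Insert 691: h=2, h2=8, slot 2 occupied -> index 10.
Table: [∅, ∅, 847, 55, ∅, 746, ∅, 964, ∅, 54, 691, 258, ∅]

7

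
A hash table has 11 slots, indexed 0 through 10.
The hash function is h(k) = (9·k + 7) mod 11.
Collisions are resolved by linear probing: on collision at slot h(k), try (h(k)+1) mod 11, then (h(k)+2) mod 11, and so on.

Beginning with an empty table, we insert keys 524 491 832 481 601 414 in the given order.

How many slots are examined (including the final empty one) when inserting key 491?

2

524: h=4 → slot 4
491: h=4, probe 4,5 → slot 5
832: h=4, probe 4,5,6 → slot 6
481: h=2 → slot 2
601: h=4, probe 4,5,6,7 → slot 7
414: h=4, probe 4,5,6,7,8 → slot 8
Table: [-, -, 481, -, 524, 491, 832, 601, 414, -, -]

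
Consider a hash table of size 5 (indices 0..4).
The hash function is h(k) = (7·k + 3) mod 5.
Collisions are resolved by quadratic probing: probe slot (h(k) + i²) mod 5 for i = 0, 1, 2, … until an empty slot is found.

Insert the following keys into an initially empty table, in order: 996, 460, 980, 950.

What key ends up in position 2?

950

996: h=0 -> slot 0
460: h=3 -> slot 3
980: h=3, probe 3,4 -> slot 4
950: h=3, probe 3,4,2 -> slot 2
Table: [996, ∅, 950, 460, 980]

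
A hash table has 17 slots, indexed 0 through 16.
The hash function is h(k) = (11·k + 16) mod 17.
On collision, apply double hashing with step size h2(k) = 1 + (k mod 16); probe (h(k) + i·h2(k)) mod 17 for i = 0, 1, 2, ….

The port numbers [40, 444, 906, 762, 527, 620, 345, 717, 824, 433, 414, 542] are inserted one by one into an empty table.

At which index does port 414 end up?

40: h=14 → slot 14
444: h=4 → slot 4
906: h=3 → slot 3
762: h=0 → slot 0
527: h=16 → slot 16
620: h=2 → slot 2
345: h=3, h2=10, probe 3,13 → slot 13
717: h=15 → slot 15
824: h=2, h2=9, probe 2,11 → slot 11
433: h=2, h2=2, probe 2,4,6 → slot 6
414: h=14, h2=15, probe 14,12 → slot 12
542: h=11, h2=15, probe 11,9 → slot 9
Table: [762, ., 620, 906, 444, ., 433, ., ., 542, ., 824, 414, 345, 40, 717, 527]

12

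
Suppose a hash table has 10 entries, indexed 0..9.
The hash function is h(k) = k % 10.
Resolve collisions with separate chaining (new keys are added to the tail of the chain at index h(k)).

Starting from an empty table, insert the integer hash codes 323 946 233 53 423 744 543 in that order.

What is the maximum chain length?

5

Insert 323: h=3, bucket 3 empty -> new chain.
Insert 946: h=6, bucket 6 empty -> new chain.
Insert 233: h=3, bucket 3 nonempty -> append to chain.
Insert 53: h=3, bucket 3 nonempty -> append to chain.
Insert 423: h=3, bucket 3 nonempty -> append to chain.
Insert 744: h=4, bucket 4 empty -> new chain.
Insert 543: h=3, bucket 3 nonempty -> append to chain.
Final buckets:
0: -
1: -
2: -
3: 323 -> 233 -> 53 -> 423 -> 543
4: 744
5: -
6: 946
7: -
8: -
9: -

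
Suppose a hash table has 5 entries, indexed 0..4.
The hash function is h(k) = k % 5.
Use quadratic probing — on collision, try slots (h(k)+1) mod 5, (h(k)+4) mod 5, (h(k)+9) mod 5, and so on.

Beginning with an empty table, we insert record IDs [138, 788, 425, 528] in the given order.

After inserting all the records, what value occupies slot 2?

Insert 138: h=3, slot 3 empty => index 3.
Insert 788: h=3, slot 3 occupied => index 4.
Insert 425: h=0, slot 0 empty => index 0.
Insert 528: h=3, slots 3,4 occupied => index 2.
Table: [425, ∅, 528, 138, 788]

528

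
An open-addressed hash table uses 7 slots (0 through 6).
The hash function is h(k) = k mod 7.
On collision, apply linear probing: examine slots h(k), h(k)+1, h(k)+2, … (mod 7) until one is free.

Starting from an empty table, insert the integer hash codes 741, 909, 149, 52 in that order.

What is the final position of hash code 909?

741 hashes to 6; slot 6 is free => place at 6.
909 hashes to 6; 6 taken => place at 0.
149 hashes to 2; slot 2 is free => place at 2.
52 hashes to 3; slot 3 is free => place at 3.
Table: [909, ., 149, 52, ., ., 741]

0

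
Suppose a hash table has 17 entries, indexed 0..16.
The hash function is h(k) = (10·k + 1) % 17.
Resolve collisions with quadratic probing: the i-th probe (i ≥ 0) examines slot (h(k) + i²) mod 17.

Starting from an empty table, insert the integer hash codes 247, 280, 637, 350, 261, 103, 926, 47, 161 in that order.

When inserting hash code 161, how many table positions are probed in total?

247: h=6 => slot 6
280: h=13 => slot 13
637: h=13, probe 13,14 => slot 14
350: h=16 => slot 16
261: h=10 => slot 10
103: h=11 => slot 11
926: h=13, probe 13,14,0 => slot 0
47: h=12 => slot 12
161: h=13, probe 13,14,0,5 => slot 5
Table: [926, ∅, ∅, ∅, ∅, 161, 247, ∅, ∅, ∅, 261, 103, 47, 280, 637, ∅, 350]

4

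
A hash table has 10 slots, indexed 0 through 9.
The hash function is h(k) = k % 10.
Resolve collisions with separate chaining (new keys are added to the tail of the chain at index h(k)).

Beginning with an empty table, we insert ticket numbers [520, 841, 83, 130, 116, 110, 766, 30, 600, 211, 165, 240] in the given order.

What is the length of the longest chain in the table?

Insert 520: h=0, bucket 0 empty -> new chain.
Insert 841: h=1, bucket 1 empty -> new chain.
Insert 83: h=3, bucket 3 empty -> new chain.
Insert 130: h=0, bucket 0 nonempty -> append to chain.
Insert 116: h=6, bucket 6 empty -> new chain.
Insert 110: h=0, bucket 0 nonempty -> append to chain.
Insert 766: h=6, bucket 6 nonempty -> append to chain.
Insert 30: h=0, bucket 0 nonempty -> append to chain.
Insert 600: h=0, bucket 0 nonempty -> append to chain.
Insert 211: h=1, bucket 1 nonempty -> append to chain.
Insert 165: h=5, bucket 5 empty -> new chain.
Insert 240: h=0, bucket 0 nonempty -> append to chain.
Final buckets:
0: 520 -> 130 -> 110 -> 30 -> 600 -> 240
1: 841 -> 211
2: .
3: 83
4: .
5: 165
6: 116 -> 766
7: .
8: .
9: .

6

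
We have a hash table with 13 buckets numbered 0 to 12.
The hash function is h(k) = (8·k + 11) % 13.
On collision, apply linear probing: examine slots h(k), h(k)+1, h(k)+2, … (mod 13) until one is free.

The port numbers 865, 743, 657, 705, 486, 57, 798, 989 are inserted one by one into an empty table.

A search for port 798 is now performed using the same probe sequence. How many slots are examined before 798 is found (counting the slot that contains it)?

865 hashes to 2; slot 2 is free → place at 2.
743 hashes to 1; slot 1 is free → place at 1.
657 hashes to 2; 2 taken → place at 3.
705 hashes to 9; slot 9 is free → place at 9.
486 hashes to 12; slot 12 is free → place at 12.
57 hashes to 12; 12 taken → place at 0.
798 hashes to 12; 12,0,1,2,3 taken → place at 4.
989 hashes to 6; slot 6 is free → place at 6.
Table: [57, 743, 865, 657, 798, ∅, 989, ∅, ∅, 705, ∅, ∅, 486]
Lookup 798: h=12, probe 12,0,1,2,3,4 → found at 4.

6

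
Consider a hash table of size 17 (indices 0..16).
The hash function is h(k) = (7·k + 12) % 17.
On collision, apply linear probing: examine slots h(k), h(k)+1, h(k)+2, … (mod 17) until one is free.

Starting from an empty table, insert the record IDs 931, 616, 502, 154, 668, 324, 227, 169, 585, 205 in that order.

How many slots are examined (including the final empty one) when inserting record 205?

931: h=1 → slot 1
616: h=6 → slot 6
502: h=7 → slot 7
154: h=2 → slot 2
668: h=13 → slot 13
324: h=2, probe 2,3 → slot 3
227: h=3, probe 3,4 → slot 4
169: h=5 → slot 5
585: h=10 → slot 10
205: h=2, probe 2,3,4,5,6,7,8 → slot 8
Table: [—, 931, 154, 324, 227, 169, 616, 502, 205, —, 585, —, —, 668, —, —, —]

7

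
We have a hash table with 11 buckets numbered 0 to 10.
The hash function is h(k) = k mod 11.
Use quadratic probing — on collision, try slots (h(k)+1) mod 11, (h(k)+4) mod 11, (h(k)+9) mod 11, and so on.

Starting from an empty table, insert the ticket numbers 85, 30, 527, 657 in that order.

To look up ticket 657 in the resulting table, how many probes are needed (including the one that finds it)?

3

Insert 85: h=8, slot 8 empty => index 8.
Insert 30: h=8, slot 8 occupied => index 9.
Insert 527: h=10, slot 10 empty => index 10.
Insert 657: h=8, slots 8,9 occupied => index 1.
Table: [∅, 657, ∅, ∅, ∅, ∅, ∅, ∅, 85, 30, 527]
Lookup 657: h=8, probe 8,9,1 → found at 1.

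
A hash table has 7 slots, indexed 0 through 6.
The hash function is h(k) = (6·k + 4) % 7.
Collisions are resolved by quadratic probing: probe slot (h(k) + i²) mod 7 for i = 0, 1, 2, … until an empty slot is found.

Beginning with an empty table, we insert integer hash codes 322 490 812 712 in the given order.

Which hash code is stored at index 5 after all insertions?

322: h=4 → slot 4
490: h=4, probe 4,5 → slot 5
812: h=4, probe 4,5,1 → slot 1
712: h=6 → slot 6
Table: [., 812, ., ., 322, 490, 712]

490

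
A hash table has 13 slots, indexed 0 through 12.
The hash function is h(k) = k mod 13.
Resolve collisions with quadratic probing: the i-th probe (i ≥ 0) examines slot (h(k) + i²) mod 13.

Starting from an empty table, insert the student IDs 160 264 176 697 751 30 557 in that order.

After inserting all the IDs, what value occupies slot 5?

Insert 160: h=4, slot 4 empty -> index 4.
Insert 264: h=4, slot 4 occupied -> index 5.
Insert 176: h=7, slot 7 empty -> index 7.
Insert 697: h=8, slot 8 empty -> index 8.
Insert 751: h=10, slot 10 empty -> index 10.
Insert 30: h=4, slots 4,5,8 occupied -> index 0.
Insert 557: h=11, slot 11 empty -> index 11.
Table: [30, ∅, ∅, ∅, 160, 264, ∅, 176, 697, ∅, 751, 557, ∅]

264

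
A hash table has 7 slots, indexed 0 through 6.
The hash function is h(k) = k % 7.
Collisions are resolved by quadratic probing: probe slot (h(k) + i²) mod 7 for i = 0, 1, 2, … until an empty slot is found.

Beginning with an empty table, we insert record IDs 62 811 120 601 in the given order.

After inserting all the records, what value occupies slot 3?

Insert 62: h=6, slot 6 empty => index 6.
Insert 811: h=6, slot 6 occupied => index 0.
Insert 120: h=1, slot 1 empty => index 1.
Insert 601: h=6, slots 6,0 occupied => index 3.
Table: [811, 120, -, 601, -, -, 62]

601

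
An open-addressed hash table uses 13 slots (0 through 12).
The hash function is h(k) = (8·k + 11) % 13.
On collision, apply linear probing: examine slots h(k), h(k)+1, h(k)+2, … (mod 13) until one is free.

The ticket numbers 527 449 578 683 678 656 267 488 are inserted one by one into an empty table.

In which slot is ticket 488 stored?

Insert 527: h=2, slot 2 empty → index 2.
Insert 449: h=2, slot 2 occupied → index 3.
Insert 578: h=7, slot 7 empty → index 7.
Insert 683: h=2, slots 2,3 occupied → index 4.
Insert 678: h=1, slot 1 empty → index 1.
Insert 656: h=7, slot 7 occupied → index 8.
Insert 267: h=2, slots 2,3,4 occupied → index 5.
Insert 488: h=2, slots 2,3,4,5 occupied → index 6.
Table: [-, 678, 527, 449, 683, 267, 488, 578, 656, -, -, -, -]

6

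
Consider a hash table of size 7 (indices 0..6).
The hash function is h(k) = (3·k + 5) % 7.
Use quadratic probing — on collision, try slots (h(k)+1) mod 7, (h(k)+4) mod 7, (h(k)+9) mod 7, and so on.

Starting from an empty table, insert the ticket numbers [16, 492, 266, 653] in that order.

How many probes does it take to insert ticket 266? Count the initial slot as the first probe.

Insert 16: h=4, slot 4 empty -> index 4.
Insert 492: h=4, slot 4 occupied -> index 5.
Insert 266: h=5, slot 5 occupied -> index 6.
Insert 653: h=4, slots 4,5 occupied -> index 1.
Table: [_, 653, _, _, 16, 492, 266]

2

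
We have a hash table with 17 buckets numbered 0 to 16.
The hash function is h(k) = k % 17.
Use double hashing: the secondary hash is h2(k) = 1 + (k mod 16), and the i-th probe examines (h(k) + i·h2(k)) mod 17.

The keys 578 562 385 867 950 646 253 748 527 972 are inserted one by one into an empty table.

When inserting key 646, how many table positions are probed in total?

Insert 578: h=0, slot 0 empty => index 0.
Insert 562: h=1, slot 1 empty => index 1.
Insert 385: h=11, slot 11 empty => index 11.
Insert 867: h=0, h2=4, slot 0 occupied => index 4.
Insert 950: h=15, slot 15 empty => index 15.
Insert 646: h=0, h2=7, slot 0 occupied => index 7.
Insert 253: h=15, h2=14, slot 15 occupied => index 12.
Insert 748: h=0, h2=13, slot 0 occupied => index 13.
Insert 527: h=0, h2=16, slot 0 occupied => index 16.
Insert 972: h=3, slot 3 empty => index 3.
Table: [578, 562, _, 972, 867, _, _, 646, _, _, _, 385, 253, 748, _, 950, 527]

2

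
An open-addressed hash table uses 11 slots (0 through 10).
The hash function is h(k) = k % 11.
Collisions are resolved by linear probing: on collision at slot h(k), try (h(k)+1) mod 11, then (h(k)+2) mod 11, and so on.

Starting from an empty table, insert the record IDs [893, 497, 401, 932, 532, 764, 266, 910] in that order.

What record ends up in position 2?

893

893 hashes to 2; slot 2 is free → place at 2.
497 hashes to 2; 2 taken → place at 3.
401 hashes to 5; slot 5 is free → place at 5.
932 hashes to 8; slot 8 is free → place at 8.
532 hashes to 4; slot 4 is free → place at 4.
764 hashes to 5; 5 taken → place at 6.
266 hashes to 2; 2,3,4,5,6 taken → place at 7.
910 hashes to 8; 8 taken → place at 9.
Table: [—, —, 893, 497, 532, 401, 764, 266, 932, 910, —]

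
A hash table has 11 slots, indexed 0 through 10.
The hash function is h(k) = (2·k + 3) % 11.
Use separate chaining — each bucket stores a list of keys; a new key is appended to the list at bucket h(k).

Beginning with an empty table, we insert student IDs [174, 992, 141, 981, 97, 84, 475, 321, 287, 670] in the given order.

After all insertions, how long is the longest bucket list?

4

174 → bucket 10
992 → bucket 7
141 → bucket 10 (collision)
981 → bucket 7 (collision)
97 → bucket 10 (collision)
84 → bucket 6
475 → bucket 7 (collision)
321 → bucket 7 (collision)
287 → bucket 5
670 → bucket 1
Final buckets:
0: -
1: 670
2: -
3: -
4: -
5: 287
6: 84
7: 992 -> 981 -> 475 -> 321
8: -
9: -
10: 174 -> 141 -> 97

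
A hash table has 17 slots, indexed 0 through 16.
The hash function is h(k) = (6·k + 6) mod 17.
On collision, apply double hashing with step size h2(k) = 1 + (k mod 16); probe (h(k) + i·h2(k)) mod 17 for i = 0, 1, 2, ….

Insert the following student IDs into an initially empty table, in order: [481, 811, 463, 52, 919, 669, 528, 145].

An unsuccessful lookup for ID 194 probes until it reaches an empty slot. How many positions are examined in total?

2

Insert 481: h=2, slot 2 empty → index 2.
Insert 811: h=10, slot 10 empty → index 10.
Insert 463: h=13, slot 13 empty → index 13.
Insert 52: h=12, slot 12 empty → index 12.
Insert 919: h=12, h2=8, slot 12 occupied → index 3.
Insert 669: h=8, slot 8 empty → index 8.
Insert 528: h=12, h2=1, slots 12,13 occupied → index 14.
Insert 145: h=9, slot 9 empty → index 9.
Table: [_, _, 481, 919, _, _, _, _, 669, 145, 811, _, 52, 463, 528, _, _]
Lookup 194: h=14, h2=3, probe 14,0 → slot 0 empty, not found.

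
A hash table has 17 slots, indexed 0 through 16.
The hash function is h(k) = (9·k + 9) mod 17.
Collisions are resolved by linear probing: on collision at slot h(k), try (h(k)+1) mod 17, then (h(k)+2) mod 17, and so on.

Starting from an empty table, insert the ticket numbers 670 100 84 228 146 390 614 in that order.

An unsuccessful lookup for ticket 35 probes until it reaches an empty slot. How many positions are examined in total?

2

670 hashes to 4; slot 4 is free -> place at 4.
100 hashes to 8; slot 8 is free -> place at 8.
84 hashes to 0; slot 0 is free -> place at 0.
228 hashes to 4; 4 taken -> place at 5.
146 hashes to 14; slot 14 is free -> place at 14.
390 hashes to 0; 0 taken -> place at 1.
614 hashes to 10; slot 10 is free -> place at 10.
Table: [84, 390, ., ., 670, 228, ., ., 100, ., 614, ., ., ., 146, ., .]
Lookup 35: h=1, probe 1,2 → slot 2 empty, not found.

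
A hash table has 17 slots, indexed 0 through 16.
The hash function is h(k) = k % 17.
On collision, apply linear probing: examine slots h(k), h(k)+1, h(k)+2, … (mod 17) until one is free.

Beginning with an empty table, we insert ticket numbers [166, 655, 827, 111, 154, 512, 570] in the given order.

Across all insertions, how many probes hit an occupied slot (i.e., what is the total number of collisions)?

4

Insert 166: h=13, slot 13 empty => index 13.
Insert 655: h=9, slot 9 empty => index 9.
Insert 827: h=11, slot 11 empty => index 11.
Insert 111: h=9, slot 9 occupied => index 10.
Insert 154: h=1, slot 1 empty => index 1.
Insert 512: h=2, slot 2 empty => index 2.
Insert 570: h=9, slots 9,10,11 occupied => index 12.
Table: [∅, 154, 512, ∅, ∅, ∅, ∅, ∅, ∅, 655, 111, 827, 570, 166, ∅, ∅, ∅]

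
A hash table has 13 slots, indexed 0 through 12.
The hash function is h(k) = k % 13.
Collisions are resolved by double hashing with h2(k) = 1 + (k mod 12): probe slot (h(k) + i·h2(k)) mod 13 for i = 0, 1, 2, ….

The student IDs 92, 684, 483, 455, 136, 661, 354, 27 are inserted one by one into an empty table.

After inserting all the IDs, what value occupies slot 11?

92: h=1 → slot 1
684: h=8 → slot 8
483: h=2 → slot 2
455: h=0 → slot 0
136: h=6 → slot 6
661: h=11 → slot 11
354: h=3 → slot 3
27: h=1, h2=4, probe 1,5 → slot 5
Table: [455, 92, 483, 354, ∅, 27, 136, ∅, 684, ∅, ∅, 661, ∅]

661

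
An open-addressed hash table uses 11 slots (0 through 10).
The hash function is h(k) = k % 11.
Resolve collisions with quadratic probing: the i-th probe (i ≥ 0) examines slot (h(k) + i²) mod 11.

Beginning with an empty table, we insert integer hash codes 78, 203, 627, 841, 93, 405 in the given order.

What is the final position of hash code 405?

Insert 78: h=1, slot 1 empty => index 1.
Insert 203: h=5, slot 5 empty => index 5.
Insert 627: h=0, slot 0 empty => index 0.
Insert 841: h=5, slot 5 occupied => index 6.
Insert 93: h=5, slots 5,6 occupied => index 9.
Insert 405: h=9, slot 9 occupied => index 10.
Table: [627, 78, _, _, _, 203, 841, _, _, 93, 405]

10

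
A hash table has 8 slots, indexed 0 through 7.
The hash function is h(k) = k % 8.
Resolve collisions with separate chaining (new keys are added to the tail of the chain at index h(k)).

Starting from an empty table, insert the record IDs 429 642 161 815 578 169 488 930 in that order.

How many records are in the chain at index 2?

Insert 429: h=5, bucket 5 empty → new chain.
Insert 642: h=2, bucket 2 empty → new chain.
Insert 161: h=1, bucket 1 empty → new chain.
Insert 815: h=7, bucket 7 empty → new chain.
Insert 578: h=2, bucket 2 nonempty → append to chain.
Insert 169: h=1, bucket 1 nonempty → append to chain.
Insert 488: h=0, bucket 0 empty → new chain.
Insert 930: h=2, bucket 2 nonempty → append to chain.
Final buckets:
0: 488
1: 161 -> 169
2: 642 -> 578 -> 930
3: .
4: .
5: 429
6: .
7: 815

3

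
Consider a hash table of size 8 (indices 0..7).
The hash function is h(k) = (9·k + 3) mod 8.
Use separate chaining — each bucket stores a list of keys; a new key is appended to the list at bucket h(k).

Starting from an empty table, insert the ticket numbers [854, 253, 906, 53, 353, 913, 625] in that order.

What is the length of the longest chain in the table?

Insert 854: h=1, bucket 1 empty → new chain.
Insert 253: h=0, bucket 0 empty → new chain.
Insert 906: h=5, bucket 5 empty → new chain.
Insert 53: h=0, bucket 0 nonempty → append to chain.
Insert 353: h=4, bucket 4 empty → new chain.
Insert 913: h=4, bucket 4 nonempty → append to chain.
Insert 625: h=4, bucket 4 nonempty → append to chain.
Final buckets:
0: 253 -> 53
1: 854
2: —
3: —
4: 353 -> 913 -> 625
5: 906
6: —
7: —

3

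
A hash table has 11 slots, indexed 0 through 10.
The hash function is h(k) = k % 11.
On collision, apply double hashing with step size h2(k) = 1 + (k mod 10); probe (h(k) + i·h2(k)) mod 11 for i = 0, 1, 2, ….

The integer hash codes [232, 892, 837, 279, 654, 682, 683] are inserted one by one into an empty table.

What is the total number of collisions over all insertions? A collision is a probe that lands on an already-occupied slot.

232 hashes to 1; slot 1 is free => place at 1.
892 hashes to 1, h2=3; 1 taken => place at 4.
837 hashes to 1, h2=8; 1 taken => place at 9.
279 hashes to 4, h2=10; 4 taken => place at 3.
654 hashes to 5; slot 5 is free => place at 5.
682 hashes to 0; slot 0 is free => place at 0.
683 hashes to 1, h2=4; 1,5,9 taken => place at 2.
Table: [682, 232, 683, 279, 892, 654, _, _, _, 837, _]

6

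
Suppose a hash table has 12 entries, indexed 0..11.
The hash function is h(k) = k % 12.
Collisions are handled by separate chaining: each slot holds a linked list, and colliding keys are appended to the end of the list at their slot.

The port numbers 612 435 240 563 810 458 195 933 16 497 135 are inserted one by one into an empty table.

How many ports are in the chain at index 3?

3

Insert 612: h=0, bucket 0 empty → new chain.
Insert 435: h=3, bucket 3 empty → new chain.
Insert 240: h=0, bucket 0 nonempty → append to chain.
Insert 563: h=11, bucket 11 empty → new chain.
Insert 810: h=6, bucket 6 empty → new chain.
Insert 458: h=2, bucket 2 empty → new chain.
Insert 195: h=3, bucket 3 nonempty → append to chain.
Insert 933: h=9, bucket 9 empty → new chain.
Insert 16: h=4, bucket 4 empty → new chain.
Insert 497: h=5, bucket 5 empty → new chain.
Insert 135: h=3, bucket 3 nonempty → append to chain.
Final buckets:
0: 612 -> 240
1: -
2: 458
3: 435 -> 195 -> 135
4: 16
5: 497
6: 810
7: -
8: -
9: 933
10: -
11: 563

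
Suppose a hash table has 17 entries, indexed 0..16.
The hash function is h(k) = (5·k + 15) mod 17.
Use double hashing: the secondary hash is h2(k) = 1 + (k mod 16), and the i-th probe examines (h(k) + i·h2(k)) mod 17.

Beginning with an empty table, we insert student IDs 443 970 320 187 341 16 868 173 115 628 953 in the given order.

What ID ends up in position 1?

628

443: h=3 → slot 3
970: h=3, h2=11, probe 3,14 → slot 14
320: h=0 → slot 0
187: h=15 → slot 15
341: h=3, h2=6, probe 3,9 → slot 9
16: h=10 → slot 10
868: h=3, h2=5, probe 3,8 → slot 8
173: h=13 → slot 13
115: h=12 → slot 12
628: h=10, h2=5, probe 10,15,3,8,13,1 → slot 1
953: h=3, h2=10, probe 3,13,6 → slot 6
Table: [320, 628, ., 443, ., ., 953, ., 868, 341, 16, ., 115, 173, 970, 187, .]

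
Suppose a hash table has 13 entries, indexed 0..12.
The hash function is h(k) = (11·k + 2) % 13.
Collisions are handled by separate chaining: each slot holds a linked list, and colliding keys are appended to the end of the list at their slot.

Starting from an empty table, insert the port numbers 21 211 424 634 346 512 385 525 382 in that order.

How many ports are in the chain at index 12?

21 -> bucket 12
211 -> bucket 9
424 -> bucket 12 (collision)
634 -> bucket 8
346 -> bucket 12 (collision)
512 -> bucket 5
385 -> bucket 12 (collision)
525 -> bucket 5 (collision)
382 -> bucket 5 (collision)
Final buckets:
0: -
1: -
2: -
3: -
4: -
5: 512 -> 525 -> 382
6: -
7: -
8: 634
9: 211
10: -
11: -
12: 21 -> 424 -> 346 -> 385

4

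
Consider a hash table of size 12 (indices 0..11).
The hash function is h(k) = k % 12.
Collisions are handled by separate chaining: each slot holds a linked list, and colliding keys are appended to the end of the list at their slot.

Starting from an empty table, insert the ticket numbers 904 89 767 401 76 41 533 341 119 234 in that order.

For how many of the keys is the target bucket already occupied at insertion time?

6

Insert 904: h=4, bucket 4 empty -> new chain.
Insert 89: h=5, bucket 5 empty -> new chain.
Insert 767: h=11, bucket 11 empty -> new chain.
Insert 401: h=5, bucket 5 nonempty -> append to chain.
Insert 76: h=4, bucket 4 nonempty -> append to chain.
Insert 41: h=5, bucket 5 nonempty -> append to chain.
Insert 533: h=5, bucket 5 nonempty -> append to chain.
Insert 341: h=5, bucket 5 nonempty -> append to chain.
Insert 119: h=11, bucket 11 nonempty -> append to chain.
Insert 234: h=6, bucket 6 empty -> new chain.
Final buckets:
0: ∅
1: ∅
2: ∅
3: ∅
4: 904 -> 76
5: 89 -> 401 -> 41 -> 533 -> 341
6: 234
7: ∅
8: ∅
9: ∅
10: ∅
11: 767 -> 119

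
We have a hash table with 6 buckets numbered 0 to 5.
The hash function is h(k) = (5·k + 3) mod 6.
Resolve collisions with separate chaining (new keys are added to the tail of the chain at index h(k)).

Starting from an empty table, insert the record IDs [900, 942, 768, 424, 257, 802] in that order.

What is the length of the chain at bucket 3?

Insert 900: h=3, bucket 3 empty -> new chain.
Insert 942: h=3, bucket 3 nonempty -> append to chain.
Insert 768: h=3, bucket 3 nonempty -> append to chain.
Insert 424: h=5, bucket 5 empty -> new chain.
Insert 257: h=4, bucket 4 empty -> new chain.
Insert 802: h=5, bucket 5 nonempty -> append to chain.
Final buckets:
0: ∅
1: ∅
2: ∅
3: 900 -> 942 -> 768
4: 257
5: 424 -> 802

3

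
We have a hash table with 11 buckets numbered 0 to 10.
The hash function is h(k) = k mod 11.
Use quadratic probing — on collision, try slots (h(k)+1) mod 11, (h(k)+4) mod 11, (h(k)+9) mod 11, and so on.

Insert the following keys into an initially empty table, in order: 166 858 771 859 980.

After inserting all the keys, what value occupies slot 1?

Insert 166: h=1, slot 1 empty -> index 1.
Insert 858: h=0, slot 0 empty -> index 0.
Insert 771: h=1, slot 1 occupied -> index 2.
Insert 859: h=1, slots 1,2 occupied -> index 5.
Insert 980: h=1, slots 1,2,5 occupied -> index 10.
Table: [858, 166, 771, ., ., 859, ., ., ., ., 980]

166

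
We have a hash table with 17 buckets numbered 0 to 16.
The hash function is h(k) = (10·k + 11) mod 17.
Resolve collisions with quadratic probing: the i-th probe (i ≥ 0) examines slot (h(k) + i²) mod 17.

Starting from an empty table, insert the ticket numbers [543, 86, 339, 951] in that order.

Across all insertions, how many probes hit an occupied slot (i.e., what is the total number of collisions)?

3

543 hashes to 1; slot 1 is free -> place at 1.
86 hashes to 4; slot 4 is free -> place at 4.
339 hashes to 1; 1 taken -> place at 2.
951 hashes to 1; 1,2 taken -> place at 5.
Table: [_, 543, 339, _, 86, 951, _, _, _, _, _, _, _, _, _, _, _]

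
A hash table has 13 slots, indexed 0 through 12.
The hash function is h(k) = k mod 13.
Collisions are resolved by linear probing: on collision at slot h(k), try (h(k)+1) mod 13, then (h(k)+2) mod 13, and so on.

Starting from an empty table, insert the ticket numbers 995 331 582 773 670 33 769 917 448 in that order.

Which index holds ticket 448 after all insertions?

0

995: h=7 -> slot 7
331: h=6 -> slot 6
582: h=10 -> slot 10
773: h=6, probe 6,7,8 -> slot 8
670: h=7, probe 7,8,9 -> slot 9
33: h=7, probe 7,8,9,10,11 -> slot 11
769: h=2 -> slot 2
917: h=7, probe 7,8,9,10,11,12 -> slot 12
448: h=6, probe 6,7,8,9,10,11,12,0 -> slot 0
Table: [448, ∅, 769, ∅, ∅, ∅, 331, 995, 773, 670, 582, 33, 917]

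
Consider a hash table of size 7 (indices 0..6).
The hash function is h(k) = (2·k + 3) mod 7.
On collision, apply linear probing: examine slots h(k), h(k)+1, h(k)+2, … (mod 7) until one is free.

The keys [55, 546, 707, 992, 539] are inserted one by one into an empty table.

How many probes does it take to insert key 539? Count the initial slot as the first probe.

3

Insert 55: h=1, slot 1 empty -> index 1.
Insert 546: h=3, slot 3 empty -> index 3.
Insert 707: h=3, slot 3 occupied -> index 4.
Insert 992: h=6, slot 6 empty -> index 6.
Insert 539: h=3, slots 3,4 occupied -> index 5.
Table: [., 55, ., 546, 707, 539, 992]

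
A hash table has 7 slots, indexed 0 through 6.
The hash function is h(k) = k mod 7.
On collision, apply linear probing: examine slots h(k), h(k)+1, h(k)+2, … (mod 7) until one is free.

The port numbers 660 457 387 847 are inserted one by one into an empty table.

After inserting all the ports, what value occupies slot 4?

387

660: h=2 -> slot 2
457: h=2, probe 2,3 -> slot 3
387: h=2, probe 2,3,4 -> slot 4
847: h=0 -> slot 0
Table: [847, ∅, 660, 457, 387, ∅, ∅]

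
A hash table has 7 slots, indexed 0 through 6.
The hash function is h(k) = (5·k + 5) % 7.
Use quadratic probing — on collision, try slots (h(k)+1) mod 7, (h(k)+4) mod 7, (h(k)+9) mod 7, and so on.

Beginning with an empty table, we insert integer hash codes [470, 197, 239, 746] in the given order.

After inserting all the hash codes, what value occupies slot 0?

470: h=3 → slot 3
197: h=3, probe 3,4 → slot 4
239: h=3, probe 3,4,0 → slot 0
746: h=4, probe 4,5 → slot 5
Table: [239, —, —, 470, 197, 746, —]

239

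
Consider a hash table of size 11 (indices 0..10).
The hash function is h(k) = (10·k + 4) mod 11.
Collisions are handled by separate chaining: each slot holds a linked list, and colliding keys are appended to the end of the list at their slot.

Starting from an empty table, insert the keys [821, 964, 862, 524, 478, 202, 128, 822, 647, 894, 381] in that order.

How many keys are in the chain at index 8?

5

821 -> bucket 8
964 -> bucket 8 (collision)
862 -> bucket 0
524 -> bucket 8 (collision)
478 -> bucket 10
202 -> bucket 0 (collision)
128 -> bucket 8 (collision)
822 -> bucket 7
647 -> bucket 6
894 -> bucket 1
381 -> bucket 8 (collision)
Final buckets:
0: 862 -> 202
1: 894
2: .
3: .
4: .
5: .
6: 647
7: 822
8: 821 -> 964 -> 524 -> 128 -> 381
9: .
10: 478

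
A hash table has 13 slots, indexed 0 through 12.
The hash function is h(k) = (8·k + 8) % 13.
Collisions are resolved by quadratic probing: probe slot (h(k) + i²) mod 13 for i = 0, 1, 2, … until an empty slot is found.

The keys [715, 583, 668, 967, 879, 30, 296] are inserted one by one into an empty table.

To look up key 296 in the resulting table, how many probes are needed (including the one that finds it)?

715: h=8 → slot 8
583: h=5 → slot 5
668: h=9 → slot 9
967: h=9, probe 9,10 → slot 10
879: h=7 → slot 7
30: h=1 → slot 1
296: h=10, probe 10,11 → slot 11
Table: [., 30, ., ., ., 583, ., 879, 715, 668, 967, 296, .]
Lookup 296: h=10, probe 10,11 → found at 11.

2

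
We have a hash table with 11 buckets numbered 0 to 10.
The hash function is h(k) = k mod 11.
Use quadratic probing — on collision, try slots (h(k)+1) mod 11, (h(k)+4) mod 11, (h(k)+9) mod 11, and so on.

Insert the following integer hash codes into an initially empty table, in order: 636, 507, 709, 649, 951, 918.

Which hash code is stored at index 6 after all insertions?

951

636 hashes to 9; slot 9 is free => place at 9.
507 hashes to 1; slot 1 is free => place at 1.
709 hashes to 5; slot 5 is free => place at 5.
649 hashes to 0; slot 0 is free => place at 0.
951 hashes to 5; 5 taken => place at 6.
918 hashes to 5; 5,6,9 taken => place at 3.
Table: [649, 507, -, 918, -, 709, 951, -, -, 636, -]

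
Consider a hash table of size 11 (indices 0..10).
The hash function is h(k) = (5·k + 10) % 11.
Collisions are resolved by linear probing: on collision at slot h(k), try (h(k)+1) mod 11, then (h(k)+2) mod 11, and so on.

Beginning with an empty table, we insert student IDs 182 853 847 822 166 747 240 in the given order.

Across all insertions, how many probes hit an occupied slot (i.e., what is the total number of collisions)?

1

182 hashes to 7; slot 7 is free → place at 7.
853 hashes to 7; 7 taken → place at 8.
847 hashes to 10; slot 10 is free → place at 10.
822 hashes to 6; slot 6 is free → place at 6.
166 hashes to 4; slot 4 is free → place at 4.
747 hashes to 5; slot 5 is free → place at 5.
240 hashes to 0; slot 0 is free → place at 0.
Table: [240, —, —, —, 166, 747, 822, 182, 853, —, 847]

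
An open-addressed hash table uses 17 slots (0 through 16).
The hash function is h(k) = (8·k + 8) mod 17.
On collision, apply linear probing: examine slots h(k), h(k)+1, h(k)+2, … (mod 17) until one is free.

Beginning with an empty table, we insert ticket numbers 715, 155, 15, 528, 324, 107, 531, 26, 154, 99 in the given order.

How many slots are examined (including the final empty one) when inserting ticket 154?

4

715 hashes to 16; slot 16 is free -> place at 16.
155 hashes to 7; slot 7 is free -> place at 7.
15 hashes to 9; slot 9 is free -> place at 9.
528 hashes to 16; 16 taken -> place at 0.
324 hashes to 16; 16,0 taken -> place at 1.
107 hashes to 14; slot 14 is free -> place at 14.
531 hashes to 6; slot 6 is free -> place at 6.
26 hashes to 12; slot 12 is free -> place at 12.
154 hashes to 16; 16,0,1 taken -> place at 2.
99 hashes to 1; 1,2 taken -> place at 3.
Table: [528, 324, 154, 99, ., ., 531, 155, ., 15, ., ., 26, ., 107, ., 715]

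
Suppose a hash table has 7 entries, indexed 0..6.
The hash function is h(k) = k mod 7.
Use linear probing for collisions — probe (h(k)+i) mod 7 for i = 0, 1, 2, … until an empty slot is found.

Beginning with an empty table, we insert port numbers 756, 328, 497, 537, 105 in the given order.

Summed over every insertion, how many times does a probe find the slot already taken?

756: h=0 => slot 0
328: h=6 => slot 6
497: h=0, probe 0,1 => slot 1
537: h=5 => slot 5
105: h=0, probe 0,1,2 => slot 2
Table: [756, 497, 105, —, —, 537, 328]

3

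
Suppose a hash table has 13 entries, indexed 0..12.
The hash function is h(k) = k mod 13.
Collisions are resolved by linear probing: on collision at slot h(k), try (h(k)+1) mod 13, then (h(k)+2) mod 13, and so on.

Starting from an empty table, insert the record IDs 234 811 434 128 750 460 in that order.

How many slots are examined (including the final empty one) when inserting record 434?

2

Insert 234: h=0, slot 0 empty → index 0.
Insert 811: h=5, slot 5 empty → index 5.
Insert 434: h=5, slot 5 occupied → index 6.
Insert 128: h=11, slot 11 empty → index 11.
Insert 750: h=9, slot 9 empty → index 9.
Insert 460: h=5, slots 5,6 occupied → index 7.
Table: [234, _, _, _, _, 811, 434, 460, _, 750, _, 128, _]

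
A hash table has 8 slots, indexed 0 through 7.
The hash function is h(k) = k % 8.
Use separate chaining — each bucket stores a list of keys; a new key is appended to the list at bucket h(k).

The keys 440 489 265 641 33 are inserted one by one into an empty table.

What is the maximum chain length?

440 -> bucket 0
489 -> bucket 1
265 -> bucket 1 (collision)
641 -> bucket 1 (collision)
33 -> bucket 1 (collision)
Final buckets:
0: 440
1: 489 -> 265 -> 641 -> 33
2: —
3: —
4: —
5: —
6: —
7: —

4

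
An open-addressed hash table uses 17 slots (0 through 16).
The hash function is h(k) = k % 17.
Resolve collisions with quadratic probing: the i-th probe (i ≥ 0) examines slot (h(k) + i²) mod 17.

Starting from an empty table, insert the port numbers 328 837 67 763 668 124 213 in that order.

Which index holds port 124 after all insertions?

328: h=5 => slot 5
837: h=4 => slot 4
67: h=16 => slot 16
763: h=15 => slot 15
668: h=5, probe 5,6 => slot 6
124: h=5, probe 5,6,9 => slot 9
213: h=9, probe 9,10 => slot 10
Table: [∅, ∅, ∅, ∅, 837, 328, 668, ∅, ∅, 124, 213, ∅, ∅, ∅, ∅, 763, 67]

9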